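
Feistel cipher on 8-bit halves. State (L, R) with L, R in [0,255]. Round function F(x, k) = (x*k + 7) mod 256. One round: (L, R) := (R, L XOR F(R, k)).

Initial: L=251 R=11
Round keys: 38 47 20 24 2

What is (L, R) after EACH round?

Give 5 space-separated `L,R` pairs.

Answer: 11,82 82,30 30,13 13,33 33,68

Derivation:
Round 1 (k=38): L=11 R=82
Round 2 (k=47): L=82 R=30
Round 3 (k=20): L=30 R=13
Round 4 (k=24): L=13 R=33
Round 5 (k=2): L=33 R=68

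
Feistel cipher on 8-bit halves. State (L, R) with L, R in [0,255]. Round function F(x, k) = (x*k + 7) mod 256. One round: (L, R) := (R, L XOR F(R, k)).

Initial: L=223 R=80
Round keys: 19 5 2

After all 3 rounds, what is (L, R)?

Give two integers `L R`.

Round 1 (k=19): L=80 R=40
Round 2 (k=5): L=40 R=159
Round 3 (k=2): L=159 R=109

Answer: 159 109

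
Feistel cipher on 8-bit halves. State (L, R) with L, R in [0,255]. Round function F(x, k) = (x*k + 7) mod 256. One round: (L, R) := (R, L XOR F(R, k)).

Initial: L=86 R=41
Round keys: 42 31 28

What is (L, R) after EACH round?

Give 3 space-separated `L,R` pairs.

Answer: 41,151 151,121 121,212

Derivation:
Round 1 (k=42): L=41 R=151
Round 2 (k=31): L=151 R=121
Round 3 (k=28): L=121 R=212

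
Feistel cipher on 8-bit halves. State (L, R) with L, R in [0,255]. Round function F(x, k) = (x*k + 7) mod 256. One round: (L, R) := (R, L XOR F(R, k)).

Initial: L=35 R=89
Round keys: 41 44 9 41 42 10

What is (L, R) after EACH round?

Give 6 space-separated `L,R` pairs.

Answer: 89,107 107,50 50,162 162,203 203,247 247,102

Derivation:
Round 1 (k=41): L=89 R=107
Round 2 (k=44): L=107 R=50
Round 3 (k=9): L=50 R=162
Round 4 (k=41): L=162 R=203
Round 5 (k=42): L=203 R=247
Round 6 (k=10): L=247 R=102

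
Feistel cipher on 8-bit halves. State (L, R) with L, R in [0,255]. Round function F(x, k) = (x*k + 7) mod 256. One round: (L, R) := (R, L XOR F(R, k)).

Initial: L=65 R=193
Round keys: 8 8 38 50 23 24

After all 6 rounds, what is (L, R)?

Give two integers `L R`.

Round 1 (k=8): L=193 R=78
Round 2 (k=8): L=78 R=182
Round 3 (k=38): L=182 R=69
Round 4 (k=50): L=69 R=55
Round 5 (k=23): L=55 R=189
Round 6 (k=24): L=189 R=136

Answer: 189 136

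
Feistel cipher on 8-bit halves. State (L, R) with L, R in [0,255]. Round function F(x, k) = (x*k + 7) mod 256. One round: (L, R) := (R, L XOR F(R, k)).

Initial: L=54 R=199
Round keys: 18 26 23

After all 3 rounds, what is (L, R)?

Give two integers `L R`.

Round 1 (k=18): L=199 R=51
Round 2 (k=26): L=51 R=242
Round 3 (k=23): L=242 R=246

Answer: 242 246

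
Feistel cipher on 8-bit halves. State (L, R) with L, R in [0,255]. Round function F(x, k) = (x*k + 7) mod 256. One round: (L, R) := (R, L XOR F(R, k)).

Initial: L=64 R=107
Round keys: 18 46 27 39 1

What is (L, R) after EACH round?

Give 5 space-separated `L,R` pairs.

Round 1 (k=18): L=107 R=205
Round 2 (k=46): L=205 R=182
Round 3 (k=27): L=182 R=244
Round 4 (k=39): L=244 R=133
Round 5 (k=1): L=133 R=120

Answer: 107,205 205,182 182,244 244,133 133,120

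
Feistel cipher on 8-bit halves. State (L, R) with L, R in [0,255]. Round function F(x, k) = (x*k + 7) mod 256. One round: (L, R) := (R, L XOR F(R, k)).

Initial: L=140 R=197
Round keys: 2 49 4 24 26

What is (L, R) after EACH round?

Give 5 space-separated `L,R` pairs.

Answer: 197,29 29,81 81,86 86,70 70,117

Derivation:
Round 1 (k=2): L=197 R=29
Round 2 (k=49): L=29 R=81
Round 3 (k=4): L=81 R=86
Round 4 (k=24): L=86 R=70
Round 5 (k=26): L=70 R=117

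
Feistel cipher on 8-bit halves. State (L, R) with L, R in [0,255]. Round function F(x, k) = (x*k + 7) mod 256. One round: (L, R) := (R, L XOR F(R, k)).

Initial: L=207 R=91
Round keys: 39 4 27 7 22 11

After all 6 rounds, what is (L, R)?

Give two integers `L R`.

Round 1 (k=39): L=91 R=43
Round 2 (k=4): L=43 R=232
Round 3 (k=27): L=232 R=84
Round 4 (k=7): L=84 R=187
Round 5 (k=22): L=187 R=77
Round 6 (k=11): L=77 R=237

Answer: 77 237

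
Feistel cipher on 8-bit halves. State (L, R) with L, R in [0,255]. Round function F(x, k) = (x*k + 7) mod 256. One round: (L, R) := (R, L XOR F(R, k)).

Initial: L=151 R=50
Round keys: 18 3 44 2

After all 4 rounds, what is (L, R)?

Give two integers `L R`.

Answer: 15 76

Derivation:
Round 1 (k=18): L=50 R=28
Round 2 (k=3): L=28 R=105
Round 3 (k=44): L=105 R=15
Round 4 (k=2): L=15 R=76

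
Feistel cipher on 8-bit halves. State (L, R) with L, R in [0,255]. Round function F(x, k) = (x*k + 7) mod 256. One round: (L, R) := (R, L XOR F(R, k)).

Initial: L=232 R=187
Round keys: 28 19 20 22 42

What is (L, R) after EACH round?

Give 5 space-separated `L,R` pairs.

Round 1 (k=28): L=187 R=147
Round 2 (k=19): L=147 R=75
Round 3 (k=20): L=75 R=112
Round 4 (k=22): L=112 R=236
Round 5 (k=42): L=236 R=207

Answer: 187,147 147,75 75,112 112,236 236,207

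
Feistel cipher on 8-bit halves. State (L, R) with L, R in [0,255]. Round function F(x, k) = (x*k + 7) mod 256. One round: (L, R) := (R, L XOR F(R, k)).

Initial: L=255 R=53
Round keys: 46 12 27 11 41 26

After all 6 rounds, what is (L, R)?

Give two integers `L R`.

Answer: 114 229

Derivation:
Round 1 (k=46): L=53 R=114
Round 2 (k=12): L=114 R=106
Round 3 (k=27): L=106 R=71
Round 4 (k=11): L=71 R=126
Round 5 (k=41): L=126 R=114
Round 6 (k=26): L=114 R=229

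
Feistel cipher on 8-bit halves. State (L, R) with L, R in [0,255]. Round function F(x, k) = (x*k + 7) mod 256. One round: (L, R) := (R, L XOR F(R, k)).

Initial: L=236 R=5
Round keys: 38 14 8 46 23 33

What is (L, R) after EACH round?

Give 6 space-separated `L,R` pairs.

Answer: 5,41 41,64 64,46 46,11 11,42 42,122

Derivation:
Round 1 (k=38): L=5 R=41
Round 2 (k=14): L=41 R=64
Round 3 (k=8): L=64 R=46
Round 4 (k=46): L=46 R=11
Round 5 (k=23): L=11 R=42
Round 6 (k=33): L=42 R=122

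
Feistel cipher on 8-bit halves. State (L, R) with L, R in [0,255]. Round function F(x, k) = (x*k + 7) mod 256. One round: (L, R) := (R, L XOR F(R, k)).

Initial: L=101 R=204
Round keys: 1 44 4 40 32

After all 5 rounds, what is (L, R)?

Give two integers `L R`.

Round 1 (k=1): L=204 R=182
Round 2 (k=44): L=182 R=131
Round 3 (k=4): L=131 R=165
Round 4 (k=40): L=165 R=76
Round 5 (k=32): L=76 R=34

Answer: 76 34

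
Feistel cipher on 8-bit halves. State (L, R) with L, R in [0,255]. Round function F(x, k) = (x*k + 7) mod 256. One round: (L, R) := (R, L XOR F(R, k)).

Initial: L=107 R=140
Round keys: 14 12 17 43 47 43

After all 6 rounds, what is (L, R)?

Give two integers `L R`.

Round 1 (k=14): L=140 R=196
Round 2 (k=12): L=196 R=187
Round 3 (k=17): L=187 R=182
Round 4 (k=43): L=182 R=34
Round 5 (k=47): L=34 R=243
Round 6 (k=43): L=243 R=250

Answer: 243 250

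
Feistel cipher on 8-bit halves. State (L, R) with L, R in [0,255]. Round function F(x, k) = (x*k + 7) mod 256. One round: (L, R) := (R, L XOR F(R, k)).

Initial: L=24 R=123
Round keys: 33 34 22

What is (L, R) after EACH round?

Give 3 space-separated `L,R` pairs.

Answer: 123,250 250,64 64,125

Derivation:
Round 1 (k=33): L=123 R=250
Round 2 (k=34): L=250 R=64
Round 3 (k=22): L=64 R=125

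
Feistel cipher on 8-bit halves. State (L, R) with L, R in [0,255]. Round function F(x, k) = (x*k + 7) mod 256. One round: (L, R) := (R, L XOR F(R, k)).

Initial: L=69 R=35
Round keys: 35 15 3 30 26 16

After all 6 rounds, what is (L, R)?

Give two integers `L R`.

Round 1 (k=35): L=35 R=149
Round 2 (k=15): L=149 R=225
Round 3 (k=3): L=225 R=63
Round 4 (k=30): L=63 R=136
Round 5 (k=26): L=136 R=232
Round 6 (k=16): L=232 R=15

Answer: 232 15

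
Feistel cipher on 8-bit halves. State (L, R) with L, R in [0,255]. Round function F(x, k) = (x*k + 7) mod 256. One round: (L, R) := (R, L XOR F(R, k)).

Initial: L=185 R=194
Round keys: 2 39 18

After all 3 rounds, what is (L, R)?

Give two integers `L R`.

Round 1 (k=2): L=194 R=50
Round 2 (k=39): L=50 R=103
Round 3 (k=18): L=103 R=119

Answer: 103 119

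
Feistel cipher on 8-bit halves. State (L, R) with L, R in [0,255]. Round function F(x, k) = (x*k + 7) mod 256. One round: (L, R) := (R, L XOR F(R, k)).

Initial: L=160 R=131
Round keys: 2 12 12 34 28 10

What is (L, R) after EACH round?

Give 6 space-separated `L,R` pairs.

Answer: 131,173 173,160 160,42 42,59 59,81 81,10

Derivation:
Round 1 (k=2): L=131 R=173
Round 2 (k=12): L=173 R=160
Round 3 (k=12): L=160 R=42
Round 4 (k=34): L=42 R=59
Round 5 (k=28): L=59 R=81
Round 6 (k=10): L=81 R=10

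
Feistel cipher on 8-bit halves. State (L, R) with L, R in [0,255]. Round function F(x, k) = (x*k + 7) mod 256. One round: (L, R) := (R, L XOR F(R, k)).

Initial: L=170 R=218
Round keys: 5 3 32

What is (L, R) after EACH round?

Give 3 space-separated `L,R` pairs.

Answer: 218,227 227,106 106,164

Derivation:
Round 1 (k=5): L=218 R=227
Round 2 (k=3): L=227 R=106
Round 3 (k=32): L=106 R=164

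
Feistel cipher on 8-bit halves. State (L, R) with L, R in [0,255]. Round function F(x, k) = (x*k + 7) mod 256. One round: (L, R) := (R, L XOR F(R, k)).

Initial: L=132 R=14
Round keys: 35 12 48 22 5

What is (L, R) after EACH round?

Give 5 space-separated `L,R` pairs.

Round 1 (k=35): L=14 R=117
Round 2 (k=12): L=117 R=141
Round 3 (k=48): L=141 R=2
Round 4 (k=22): L=2 R=190
Round 5 (k=5): L=190 R=191

Answer: 14,117 117,141 141,2 2,190 190,191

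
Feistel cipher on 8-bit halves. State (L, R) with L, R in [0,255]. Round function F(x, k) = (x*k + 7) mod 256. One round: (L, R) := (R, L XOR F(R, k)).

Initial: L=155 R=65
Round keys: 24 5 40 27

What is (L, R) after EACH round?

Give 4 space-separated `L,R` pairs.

Round 1 (k=24): L=65 R=132
Round 2 (k=5): L=132 R=218
Round 3 (k=40): L=218 R=147
Round 4 (k=27): L=147 R=82

Answer: 65,132 132,218 218,147 147,82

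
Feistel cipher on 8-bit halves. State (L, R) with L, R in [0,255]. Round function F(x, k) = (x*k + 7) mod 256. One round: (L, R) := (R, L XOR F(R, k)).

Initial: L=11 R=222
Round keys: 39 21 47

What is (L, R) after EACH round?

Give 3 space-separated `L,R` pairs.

Answer: 222,210 210,159 159,234

Derivation:
Round 1 (k=39): L=222 R=210
Round 2 (k=21): L=210 R=159
Round 3 (k=47): L=159 R=234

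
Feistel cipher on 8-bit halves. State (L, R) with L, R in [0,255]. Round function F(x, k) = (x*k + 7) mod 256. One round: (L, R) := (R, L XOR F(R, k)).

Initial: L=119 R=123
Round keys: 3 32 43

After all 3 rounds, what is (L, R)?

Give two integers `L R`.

Answer: 156 52

Derivation:
Round 1 (k=3): L=123 R=15
Round 2 (k=32): L=15 R=156
Round 3 (k=43): L=156 R=52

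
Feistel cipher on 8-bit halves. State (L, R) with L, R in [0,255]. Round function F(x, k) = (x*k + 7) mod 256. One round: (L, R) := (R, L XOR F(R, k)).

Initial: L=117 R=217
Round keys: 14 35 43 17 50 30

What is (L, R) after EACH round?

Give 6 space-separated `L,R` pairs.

Answer: 217,144 144,110 110,17 17,70 70,162 162,69

Derivation:
Round 1 (k=14): L=217 R=144
Round 2 (k=35): L=144 R=110
Round 3 (k=43): L=110 R=17
Round 4 (k=17): L=17 R=70
Round 5 (k=50): L=70 R=162
Round 6 (k=30): L=162 R=69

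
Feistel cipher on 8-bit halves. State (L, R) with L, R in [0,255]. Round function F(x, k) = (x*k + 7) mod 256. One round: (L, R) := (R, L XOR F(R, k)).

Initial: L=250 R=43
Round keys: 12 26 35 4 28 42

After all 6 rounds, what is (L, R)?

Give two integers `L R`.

Round 1 (k=12): L=43 R=241
Round 2 (k=26): L=241 R=170
Round 3 (k=35): L=170 R=180
Round 4 (k=4): L=180 R=125
Round 5 (k=28): L=125 R=7
Round 6 (k=42): L=7 R=80

Answer: 7 80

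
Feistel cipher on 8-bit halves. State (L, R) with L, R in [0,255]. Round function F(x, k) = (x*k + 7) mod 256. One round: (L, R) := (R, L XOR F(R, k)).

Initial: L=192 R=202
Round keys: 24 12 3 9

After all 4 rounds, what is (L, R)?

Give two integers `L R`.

Answer: 205 109

Derivation:
Round 1 (k=24): L=202 R=55
Round 2 (k=12): L=55 R=81
Round 3 (k=3): L=81 R=205
Round 4 (k=9): L=205 R=109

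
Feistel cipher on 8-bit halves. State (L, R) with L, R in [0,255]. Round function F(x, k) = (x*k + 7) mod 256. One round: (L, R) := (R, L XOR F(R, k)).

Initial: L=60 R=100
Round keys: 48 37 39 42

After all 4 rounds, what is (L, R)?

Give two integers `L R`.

Answer: 150 137

Derivation:
Round 1 (k=48): L=100 R=251
Round 2 (k=37): L=251 R=42
Round 3 (k=39): L=42 R=150
Round 4 (k=42): L=150 R=137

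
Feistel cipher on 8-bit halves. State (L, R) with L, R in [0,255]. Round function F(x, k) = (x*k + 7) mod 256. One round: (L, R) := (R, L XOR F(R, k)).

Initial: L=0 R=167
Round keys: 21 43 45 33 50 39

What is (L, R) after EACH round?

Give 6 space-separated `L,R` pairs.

Answer: 167,186 186,226 226,123 123,0 0,124 124,235

Derivation:
Round 1 (k=21): L=167 R=186
Round 2 (k=43): L=186 R=226
Round 3 (k=45): L=226 R=123
Round 4 (k=33): L=123 R=0
Round 5 (k=50): L=0 R=124
Round 6 (k=39): L=124 R=235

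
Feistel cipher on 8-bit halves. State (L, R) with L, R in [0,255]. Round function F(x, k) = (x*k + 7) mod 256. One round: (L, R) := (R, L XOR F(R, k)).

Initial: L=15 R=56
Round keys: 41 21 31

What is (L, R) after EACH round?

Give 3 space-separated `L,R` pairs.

Round 1 (k=41): L=56 R=240
Round 2 (k=21): L=240 R=143
Round 3 (k=31): L=143 R=168

Answer: 56,240 240,143 143,168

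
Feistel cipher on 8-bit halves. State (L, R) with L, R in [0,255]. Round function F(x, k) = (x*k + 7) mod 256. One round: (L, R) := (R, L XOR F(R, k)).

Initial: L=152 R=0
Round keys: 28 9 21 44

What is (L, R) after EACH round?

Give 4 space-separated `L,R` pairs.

Answer: 0,159 159,158 158,98 98,65

Derivation:
Round 1 (k=28): L=0 R=159
Round 2 (k=9): L=159 R=158
Round 3 (k=21): L=158 R=98
Round 4 (k=44): L=98 R=65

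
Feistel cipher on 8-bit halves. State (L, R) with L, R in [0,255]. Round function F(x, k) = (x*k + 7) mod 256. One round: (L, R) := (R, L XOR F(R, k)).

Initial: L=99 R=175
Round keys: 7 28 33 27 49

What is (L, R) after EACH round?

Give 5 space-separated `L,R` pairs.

Answer: 175,179 179,52 52,8 8,235 235,10

Derivation:
Round 1 (k=7): L=175 R=179
Round 2 (k=28): L=179 R=52
Round 3 (k=33): L=52 R=8
Round 4 (k=27): L=8 R=235
Round 5 (k=49): L=235 R=10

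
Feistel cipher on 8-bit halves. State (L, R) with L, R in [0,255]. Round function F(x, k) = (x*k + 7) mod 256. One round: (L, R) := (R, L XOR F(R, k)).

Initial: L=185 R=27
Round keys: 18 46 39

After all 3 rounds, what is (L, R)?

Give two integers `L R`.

Answer: 4 247

Derivation:
Round 1 (k=18): L=27 R=84
Round 2 (k=46): L=84 R=4
Round 3 (k=39): L=4 R=247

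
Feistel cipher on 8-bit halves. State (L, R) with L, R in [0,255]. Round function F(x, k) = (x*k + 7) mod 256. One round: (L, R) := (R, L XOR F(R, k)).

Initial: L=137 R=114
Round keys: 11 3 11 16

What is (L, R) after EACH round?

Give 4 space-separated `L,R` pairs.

Round 1 (k=11): L=114 R=100
Round 2 (k=3): L=100 R=65
Round 3 (k=11): L=65 R=182
Round 4 (k=16): L=182 R=38

Answer: 114,100 100,65 65,182 182,38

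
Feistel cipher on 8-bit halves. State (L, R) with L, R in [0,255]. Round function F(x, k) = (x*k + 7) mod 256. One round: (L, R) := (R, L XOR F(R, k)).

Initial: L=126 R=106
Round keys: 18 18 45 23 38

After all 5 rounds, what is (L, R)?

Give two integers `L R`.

Round 1 (k=18): L=106 R=5
Round 2 (k=18): L=5 R=11
Round 3 (k=45): L=11 R=243
Round 4 (k=23): L=243 R=215
Round 5 (k=38): L=215 R=2

Answer: 215 2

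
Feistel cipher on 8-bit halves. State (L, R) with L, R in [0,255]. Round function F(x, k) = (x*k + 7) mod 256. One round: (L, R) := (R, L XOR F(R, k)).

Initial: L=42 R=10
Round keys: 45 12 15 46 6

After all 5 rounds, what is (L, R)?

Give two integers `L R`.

Answer: 108 26

Derivation:
Round 1 (k=45): L=10 R=227
Round 2 (k=12): L=227 R=161
Round 3 (k=15): L=161 R=149
Round 4 (k=46): L=149 R=108
Round 5 (k=6): L=108 R=26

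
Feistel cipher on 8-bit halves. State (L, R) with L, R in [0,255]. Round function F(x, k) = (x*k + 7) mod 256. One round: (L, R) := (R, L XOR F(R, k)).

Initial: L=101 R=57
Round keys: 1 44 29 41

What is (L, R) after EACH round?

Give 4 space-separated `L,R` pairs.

Answer: 57,37 37,90 90,28 28,217

Derivation:
Round 1 (k=1): L=57 R=37
Round 2 (k=44): L=37 R=90
Round 3 (k=29): L=90 R=28
Round 4 (k=41): L=28 R=217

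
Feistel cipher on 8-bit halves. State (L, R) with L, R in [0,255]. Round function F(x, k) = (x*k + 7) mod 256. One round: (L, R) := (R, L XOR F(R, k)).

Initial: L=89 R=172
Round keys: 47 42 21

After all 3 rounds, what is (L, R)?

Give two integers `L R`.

Answer: 119 8

Derivation:
Round 1 (k=47): L=172 R=194
Round 2 (k=42): L=194 R=119
Round 3 (k=21): L=119 R=8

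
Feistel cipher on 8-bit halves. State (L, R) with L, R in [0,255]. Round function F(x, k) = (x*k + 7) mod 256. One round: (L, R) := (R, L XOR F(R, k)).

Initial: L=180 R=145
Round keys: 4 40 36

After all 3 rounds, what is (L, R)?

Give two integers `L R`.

Answer: 78 0

Derivation:
Round 1 (k=4): L=145 R=255
Round 2 (k=40): L=255 R=78
Round 3 (k=36): L=78 R=0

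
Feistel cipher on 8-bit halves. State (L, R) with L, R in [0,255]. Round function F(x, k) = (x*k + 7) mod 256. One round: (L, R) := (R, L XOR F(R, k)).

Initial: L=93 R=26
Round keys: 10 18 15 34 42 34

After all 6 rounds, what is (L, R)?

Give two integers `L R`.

Round 1 (k=10): L=26 R=86
Round 2 (k=18): L=86 R=9
Round 3 (k=15): L=9 R=216
Round 4 (k=34): L=216 R=190
Round 5 (k=42): L=190 R=235
Round 6 (k=34): L=235 R=131

Answer: 235 131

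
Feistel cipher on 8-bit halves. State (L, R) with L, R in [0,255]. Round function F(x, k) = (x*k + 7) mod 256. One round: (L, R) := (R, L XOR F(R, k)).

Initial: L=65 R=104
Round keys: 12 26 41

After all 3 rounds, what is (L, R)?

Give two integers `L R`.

Answer: 139 236

Derivation:
Round 1 (k=12): L=104 R=166
Round 2 (k=26): L=166 R=139
Round 3 (k=41): L=139 R=236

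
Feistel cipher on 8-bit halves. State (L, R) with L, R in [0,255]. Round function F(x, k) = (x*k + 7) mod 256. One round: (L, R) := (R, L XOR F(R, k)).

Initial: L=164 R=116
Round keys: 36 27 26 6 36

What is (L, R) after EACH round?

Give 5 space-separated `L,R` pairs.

Round 1 (k=36): L=116 R=243
Round 2 (k=27): L=243 R=220
Round 3 (k=26): L=220 R=172
Round 4 (k=6): L=172 R=211
Round 5 (k=36): L=211 R=31

Answer: 116,243 243,220 220,172 172,211 211,31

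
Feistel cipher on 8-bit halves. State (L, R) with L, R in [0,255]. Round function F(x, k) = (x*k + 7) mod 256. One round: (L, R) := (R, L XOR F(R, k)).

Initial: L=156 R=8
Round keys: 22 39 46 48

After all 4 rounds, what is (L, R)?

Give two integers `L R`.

Answer: 36 91

Derivation:
Round 1 (k=22): L=8 R=43
Round 2 (k=39): L=43 R=156
Round 3 (k=46): L=156 R=36
Round 4 (k=48): L=36 R=91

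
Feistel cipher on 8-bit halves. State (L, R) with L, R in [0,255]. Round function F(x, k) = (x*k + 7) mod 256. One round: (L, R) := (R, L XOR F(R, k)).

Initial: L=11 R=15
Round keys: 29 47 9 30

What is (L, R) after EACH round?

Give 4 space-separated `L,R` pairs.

Answer: 15,177 177,137 137,105 105,220

Derivation:
Round 1 (k=29): L=15 R=177
Round 2 (k=47): L=177 R=137
Round 3 (k=9): L=137 R=105
Round 4 (k=30): L=105 R=220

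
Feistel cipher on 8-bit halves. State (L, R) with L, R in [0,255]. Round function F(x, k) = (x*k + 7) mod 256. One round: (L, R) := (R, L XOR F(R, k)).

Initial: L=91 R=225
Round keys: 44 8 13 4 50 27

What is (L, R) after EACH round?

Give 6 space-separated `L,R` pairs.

Round 1 (k=44): L=225 R=232
Round 2 (k=8): L=232 R=166
Round 3 (k=13): L=166 R=157
Round 4 (k=4): L=157 R=221
Round 5 (k=50): L=221 R=172
Round 6 (k=27): L=172 R=246

Answer: 225,232 232,166 166,157 157,221 221,172 172,246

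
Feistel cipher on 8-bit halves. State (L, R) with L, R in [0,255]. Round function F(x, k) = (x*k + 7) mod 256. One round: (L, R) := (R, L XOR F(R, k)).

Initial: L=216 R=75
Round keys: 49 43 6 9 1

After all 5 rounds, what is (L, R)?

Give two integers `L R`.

Round 1 (k=49): L=75 R=186
Round 2 (k=43): L=186 R=14
Round 3 (k=6): L=14 R=225
Round 4 (k=9): L=225 R=254
Round 5 (k=1): L=254 R=228

Answer: 254 228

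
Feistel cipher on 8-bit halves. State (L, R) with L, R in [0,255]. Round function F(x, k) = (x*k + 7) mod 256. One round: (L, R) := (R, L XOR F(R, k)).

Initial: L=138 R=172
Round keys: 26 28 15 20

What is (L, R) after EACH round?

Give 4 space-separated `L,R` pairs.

Round 1 (k=26): L=172 R=245
Round 2 (k=28): L=245 R=127
Round 3 (k=15): L=127 R=141
Round 4 (k=20): L=141 R=116

Answer: 172,245 245,127 127,141 141,116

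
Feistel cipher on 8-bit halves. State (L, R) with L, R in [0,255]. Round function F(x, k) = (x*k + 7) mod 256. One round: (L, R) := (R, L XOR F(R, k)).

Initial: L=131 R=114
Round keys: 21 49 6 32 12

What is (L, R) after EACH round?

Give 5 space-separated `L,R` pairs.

Answer: 114,226 226,59 59,139 139,92 92,220

Derivation:
Round 1 (k=21): L=114 R=226
Round 2 (k=49): L=226 R=59
Round 3 (k=6): L=59 R=139
Round 4 (k=32): L=139 R=92
Round 5 (k=12): L=92 R=220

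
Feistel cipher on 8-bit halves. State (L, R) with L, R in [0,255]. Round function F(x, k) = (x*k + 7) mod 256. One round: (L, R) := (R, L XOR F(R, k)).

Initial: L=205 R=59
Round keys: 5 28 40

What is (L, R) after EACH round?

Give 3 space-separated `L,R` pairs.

Answer: 59,227 227,224 224,228

Derivation:
Round 1 (k=5): L=59 R=227
Round 2 (k=28): L=227 R=224
Round 3 (k=40): L=224 R=228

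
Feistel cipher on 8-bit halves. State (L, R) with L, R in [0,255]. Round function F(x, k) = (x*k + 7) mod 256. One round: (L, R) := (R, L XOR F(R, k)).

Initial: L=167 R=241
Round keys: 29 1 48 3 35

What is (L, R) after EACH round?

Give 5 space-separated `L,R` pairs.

Round 1 (k=29): L=241 R=243
Round 2 (k=1): L=243 R=11
Round 3 (k=48): L=11 R=228
Round 4 (k=3): L=228 R=184
Round 5 (k=35): L=184 R=203

Answer: 241,243 243,11 11,228 228,184 184,203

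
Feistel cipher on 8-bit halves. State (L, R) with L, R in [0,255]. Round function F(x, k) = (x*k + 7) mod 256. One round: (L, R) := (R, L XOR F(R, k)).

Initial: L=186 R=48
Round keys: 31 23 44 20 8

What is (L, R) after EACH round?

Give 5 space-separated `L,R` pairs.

Round 1 (k=31): L=48 R=109
Round 2 (k=23): L=109 R=226
Round 3 (k=44): L=226 R=178
Round 4 (k=20): L=178 R=13
Round 5 (k=8): L=13 R=221

Answer: 48,109 109,226 226,178 178,13 13,221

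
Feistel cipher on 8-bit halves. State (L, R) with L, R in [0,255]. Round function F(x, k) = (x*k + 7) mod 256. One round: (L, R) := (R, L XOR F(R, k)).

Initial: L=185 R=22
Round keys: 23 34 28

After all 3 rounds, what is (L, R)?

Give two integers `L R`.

Answer: 97 27

Derivation:
Round 1 (k=23): L=22 R=184
Round 2 (k=34): L=184 R=97
Round 3 (k=28): L=97 R=27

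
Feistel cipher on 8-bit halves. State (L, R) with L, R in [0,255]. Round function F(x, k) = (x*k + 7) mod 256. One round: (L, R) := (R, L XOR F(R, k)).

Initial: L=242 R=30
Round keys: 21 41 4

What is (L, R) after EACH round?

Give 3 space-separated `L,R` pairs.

Answer: 30,143 143,240 240,72

Derivation:
Round 1 (k=21): L=30 R=143
Round 2 (k=41): L=143 R=240
Round 3 (k=4): L=240 R=72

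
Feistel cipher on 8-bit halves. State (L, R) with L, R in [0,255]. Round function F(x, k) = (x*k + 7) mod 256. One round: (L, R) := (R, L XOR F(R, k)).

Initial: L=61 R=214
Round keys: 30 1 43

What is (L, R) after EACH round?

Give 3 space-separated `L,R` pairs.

Round 1 (k=30): L=214 R=38
Round 2 (k=1): L=38 R=251
Round 3 (k=43): L=251 R=22

Answer: 214,38 38,251 251,22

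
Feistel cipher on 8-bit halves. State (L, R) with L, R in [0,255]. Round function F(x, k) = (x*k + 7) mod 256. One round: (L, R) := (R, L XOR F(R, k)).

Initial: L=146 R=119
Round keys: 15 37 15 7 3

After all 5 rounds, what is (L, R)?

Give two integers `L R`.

Round 1 (k=15): L=119 R=146
Round 2 (k=37): L=146 R=86
Round 3 (k=15): L=86 R=131
Round 4 (k=7): L=131 R=202
Round 5 (k=3): L=202 R=230

Answer: 202 230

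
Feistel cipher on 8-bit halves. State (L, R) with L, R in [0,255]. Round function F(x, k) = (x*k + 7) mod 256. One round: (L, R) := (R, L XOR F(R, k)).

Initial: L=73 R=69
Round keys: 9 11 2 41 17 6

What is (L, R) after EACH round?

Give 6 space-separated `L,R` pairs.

Answer: 69,61 61,227 227,240 240,148 148,43 43,157

Derivation:
Round 1 (k=9): L=69 R=61
Round 2 (k=11): L=61 R=227
Round 3 (k=2): L=227 R=240
Round 4 (k=41): L=240 R=148
Round 5 (k=17): L=148 R=43
Round 6 (k=6): L=43 R=157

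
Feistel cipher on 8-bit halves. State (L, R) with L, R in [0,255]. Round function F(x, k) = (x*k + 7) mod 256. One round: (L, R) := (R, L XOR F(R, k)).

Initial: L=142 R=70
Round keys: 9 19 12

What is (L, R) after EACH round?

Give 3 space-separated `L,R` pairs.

Answer: 70,243 243,86 86,252

Derivation:
Round 1 (k=9): L=70 R=243
Round 2 (k=19): L=243 R=86
Round 3 (k=12): L=86 R=252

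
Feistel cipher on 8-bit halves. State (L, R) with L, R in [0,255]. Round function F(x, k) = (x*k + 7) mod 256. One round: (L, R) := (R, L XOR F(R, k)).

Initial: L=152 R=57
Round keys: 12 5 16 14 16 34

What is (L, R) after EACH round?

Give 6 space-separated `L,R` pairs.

Answer: 57,43 43,231 231,92 92,232 232,219 219,245

Derivation:
Round 1 (k=12): L=57 R=43
Round 2 (k=5): L=43 R=231
Round 3 (k=16): L=231 R=92
Round 4 (k=14): L=92 R=232
Round 5 (k=16): L=232 R=219
Round 6 (k=34): L=219 R=245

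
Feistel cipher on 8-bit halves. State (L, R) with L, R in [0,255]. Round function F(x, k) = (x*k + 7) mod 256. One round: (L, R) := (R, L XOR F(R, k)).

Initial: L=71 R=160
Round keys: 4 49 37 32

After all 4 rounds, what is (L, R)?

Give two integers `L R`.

Round 1 (k=4): L=160 R=192
Round 2 (k=49): L=192 R=103
Round 3 (k=37): L=103 R=42
Round 4 (k=32): L=42 R=32

Answer: 42 32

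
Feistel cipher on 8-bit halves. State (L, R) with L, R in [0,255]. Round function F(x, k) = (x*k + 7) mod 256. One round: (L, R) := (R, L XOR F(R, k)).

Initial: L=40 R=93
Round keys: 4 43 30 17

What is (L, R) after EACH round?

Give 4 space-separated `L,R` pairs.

Round 1 (k=4): L=93 R=83
Round 2 (k=43): L=83 R=165
Round 3 (k=30): L=165 R=14
Round 4 (k=17): L=14 R=80

Answer: 93,83 83,165 165,14 14,80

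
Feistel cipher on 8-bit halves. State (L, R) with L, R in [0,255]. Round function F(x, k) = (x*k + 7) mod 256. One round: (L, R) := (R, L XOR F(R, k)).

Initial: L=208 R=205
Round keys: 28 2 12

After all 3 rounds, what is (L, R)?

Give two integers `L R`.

Round 1 (k=28): L=205 R=163
Round 2 (k=2): L=163 R=128
Round 3 (k=12): L=128 R=164

Answer: 128 164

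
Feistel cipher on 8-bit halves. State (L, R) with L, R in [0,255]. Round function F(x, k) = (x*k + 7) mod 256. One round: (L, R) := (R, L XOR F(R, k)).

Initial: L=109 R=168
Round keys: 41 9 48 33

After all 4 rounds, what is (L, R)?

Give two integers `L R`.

Answer: 181 109

Derivation:
Round 1 (k=41): L=168 R=130
Round 2 (k=9): L=130 R=49
Round 3 (k=48): L=49 R=181
Round 4 (k=33): L=181 R=109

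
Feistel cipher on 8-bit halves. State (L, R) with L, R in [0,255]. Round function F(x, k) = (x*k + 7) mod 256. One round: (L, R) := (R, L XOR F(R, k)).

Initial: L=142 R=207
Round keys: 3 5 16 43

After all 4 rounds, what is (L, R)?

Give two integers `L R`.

Round 1 (k=3): L=207 R=250
Round 2 (k=5): L=250 R=38
Round 3 (k=16): L=38 R=157
Round 4 (k=43): L=157 R=64

Answer: 157 64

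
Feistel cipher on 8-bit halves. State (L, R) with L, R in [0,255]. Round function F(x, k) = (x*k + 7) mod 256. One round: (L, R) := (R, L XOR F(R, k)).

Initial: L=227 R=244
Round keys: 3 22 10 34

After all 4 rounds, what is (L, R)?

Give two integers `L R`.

Answer: 133 66

Derivation:
Round 1 (k=3): L=244 R=0
Round 2 (k=22): L=0 R=243
Round 3 (k=10): L=243 R=133
Round 4 (k=34): L=133 R=66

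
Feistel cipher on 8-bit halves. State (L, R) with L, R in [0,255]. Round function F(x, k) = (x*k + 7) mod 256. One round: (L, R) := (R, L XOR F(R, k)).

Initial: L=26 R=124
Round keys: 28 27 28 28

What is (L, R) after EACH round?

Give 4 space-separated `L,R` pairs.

Answer: 124,141 141,154 154,82 82,101

Derivation:
Round 1 (k=28): L=124 R=141
Round 2 (k=27): L=141 R=154
Round 3 (k=28): L=154 R=82
Round 4 (k=28): L=82 R=101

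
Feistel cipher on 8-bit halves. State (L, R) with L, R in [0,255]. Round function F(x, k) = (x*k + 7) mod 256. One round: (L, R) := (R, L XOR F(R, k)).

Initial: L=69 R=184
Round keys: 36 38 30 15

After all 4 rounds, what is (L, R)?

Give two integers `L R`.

Round 1 (k=36): L=184 R=162
Round 2 (k=38): L=162 R=171
Round 3 (k=30): L=171 R=179
Round 4 (k=15): L=179 R=47

Answer: 179 47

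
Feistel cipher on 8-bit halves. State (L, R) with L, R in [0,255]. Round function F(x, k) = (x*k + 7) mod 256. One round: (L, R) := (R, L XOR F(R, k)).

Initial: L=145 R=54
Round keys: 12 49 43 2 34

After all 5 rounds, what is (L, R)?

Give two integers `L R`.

Answer: 96 1

Derivation:
Round 1 (k=12): L=54 R=30
Round 2 (k=49): L=30 R=243
Round 3 (k=43): L=243 R=198
Round 4 (k=2): L=198 R=96
Round 5 (k=34): L=96 R=1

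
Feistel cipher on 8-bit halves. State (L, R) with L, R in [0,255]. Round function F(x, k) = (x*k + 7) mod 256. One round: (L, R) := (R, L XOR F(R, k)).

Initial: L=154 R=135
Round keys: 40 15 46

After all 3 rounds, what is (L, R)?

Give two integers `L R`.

Round 1 (k=40): L=135 R=133
Round 2 (k=15): L=133 R=85
Round 3 (k=46): L=85 R=200

Answer: 85 200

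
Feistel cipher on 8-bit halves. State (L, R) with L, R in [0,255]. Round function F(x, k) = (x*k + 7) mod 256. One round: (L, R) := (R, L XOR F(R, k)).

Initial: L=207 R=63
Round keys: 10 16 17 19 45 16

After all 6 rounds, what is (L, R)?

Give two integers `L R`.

Answer: 120 193

Derivation:
Round 1 (k=10): L=63 R=178
Round 2 (k=16): L=178 R=24
Round 3 (k=17): L=24 R=45
Round 4 (k=19): L=45 R=70
Round 5 (k=45): L=70 R=120
Round 6 (k=16): L=120 R=193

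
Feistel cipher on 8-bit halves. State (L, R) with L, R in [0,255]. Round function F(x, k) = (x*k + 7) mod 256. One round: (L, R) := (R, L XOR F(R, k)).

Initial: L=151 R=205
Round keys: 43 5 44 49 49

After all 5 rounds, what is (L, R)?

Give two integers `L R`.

Round 1 (k=43): L=205 R=225
Round 2 (k=5): L=225 R=161
Round 3 (k=44): L=161 R=82
Round 4 (k=49): L=82 R=24
Round 5 (k=49): L=24 R=205

Answer: 24 205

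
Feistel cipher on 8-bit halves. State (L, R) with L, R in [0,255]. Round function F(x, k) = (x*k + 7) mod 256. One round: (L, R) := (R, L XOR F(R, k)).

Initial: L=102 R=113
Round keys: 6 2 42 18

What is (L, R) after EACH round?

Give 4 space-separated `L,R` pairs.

Answer: 113,203 203,236 236,116 116,195

Derivation:
Round 1 (k=6): L=113 R=203
Round 2 (k=2): L=203 R=236
Round 3 (k=42): L=236 R=116
Round 4 (k=18): L=116 R=195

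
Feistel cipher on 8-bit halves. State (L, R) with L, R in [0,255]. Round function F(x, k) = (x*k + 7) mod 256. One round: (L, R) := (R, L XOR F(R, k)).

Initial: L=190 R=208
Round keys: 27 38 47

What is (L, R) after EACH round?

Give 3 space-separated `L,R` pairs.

Round 1 (k=27): L=208 R=73
Round 2 (k=38): L=73 R=13
Round 3 (k=47): L=13 R=35

Answer: 208,73 73,13 13,35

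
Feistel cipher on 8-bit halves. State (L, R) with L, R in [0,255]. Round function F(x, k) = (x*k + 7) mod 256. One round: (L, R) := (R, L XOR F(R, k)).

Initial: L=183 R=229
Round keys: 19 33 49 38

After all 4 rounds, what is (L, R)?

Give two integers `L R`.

Answer: 5 248

Derivation:
Round 1 (k=19): L=229 R=177
Round 2 (k=33): L=177 R=61
Round 3 (k=49): L=61 R=5
Round 4 (k=38): L=5 R=248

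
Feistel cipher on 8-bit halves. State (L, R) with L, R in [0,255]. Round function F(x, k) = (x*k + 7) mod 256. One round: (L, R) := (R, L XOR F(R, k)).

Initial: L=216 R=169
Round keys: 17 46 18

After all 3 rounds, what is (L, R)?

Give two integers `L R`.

Round 1 (k=17): L=169 R=152
Round 2 (k=46): L=152 R=254
Round 3 (k=18): L=254 R=123

Answer: 254 123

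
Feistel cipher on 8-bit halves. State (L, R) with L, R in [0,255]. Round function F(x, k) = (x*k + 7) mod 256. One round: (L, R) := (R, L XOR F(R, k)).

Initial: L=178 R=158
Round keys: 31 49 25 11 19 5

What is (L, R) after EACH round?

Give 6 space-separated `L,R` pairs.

Round 1 (k=31): L=158 R=155
Round 2 (k=49): L=155 R=44
Round 3 (k=25): L=44 R=200
Round 4 (k=11): L=200 R=179
Round 5 (k=19): L=179 R=152
Round 6 (k=5): L=152 R=76

Answer: 158,155 155,44 44,200 200,179 179,152 152,76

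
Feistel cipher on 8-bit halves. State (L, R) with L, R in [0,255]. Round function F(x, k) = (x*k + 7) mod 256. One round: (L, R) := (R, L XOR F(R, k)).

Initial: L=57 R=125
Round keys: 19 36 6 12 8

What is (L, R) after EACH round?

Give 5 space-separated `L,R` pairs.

Answer: 125,119 119,190 190,12 12,41 41,67

Derivation:
Round 1 (k=19): L=125 R=119
Round 2 (k=36): L=119 R=190
Round 3 (k=6): L=190 R=12
Round 4 (k=12): L=12 R=41
Round 5 (k=8): L=41 R=67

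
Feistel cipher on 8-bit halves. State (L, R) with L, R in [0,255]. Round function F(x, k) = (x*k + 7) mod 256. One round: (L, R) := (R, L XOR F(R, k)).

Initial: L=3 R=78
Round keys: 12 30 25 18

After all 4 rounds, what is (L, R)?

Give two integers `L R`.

Answer: 44 126

Derivation:
Round 1 (k=12): L=78 R=172
Round 2 (k=30): L=172 R=97
Round 3 (k=25): L=97 R=44
Round 4 (k=18): L=44 R=126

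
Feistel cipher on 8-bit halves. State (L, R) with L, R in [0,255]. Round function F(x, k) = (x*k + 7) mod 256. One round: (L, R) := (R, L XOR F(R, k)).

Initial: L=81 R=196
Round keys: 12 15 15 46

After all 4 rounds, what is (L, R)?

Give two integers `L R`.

Answer: 244 26

Derivation:
Round 1 (k=12): L=196 R=102
Round 2 (k=15): L=102 R=197
Round 3 (k=15): L=197 R=244
Round 4 (k=46): L=244 R=26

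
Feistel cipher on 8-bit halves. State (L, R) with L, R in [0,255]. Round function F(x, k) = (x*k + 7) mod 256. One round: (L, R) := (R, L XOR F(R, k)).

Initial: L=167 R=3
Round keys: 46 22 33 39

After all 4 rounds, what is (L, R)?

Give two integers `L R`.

Answer: 153 254

Derivation:
Round 1 (k=46): L=3 R=54
Round 2 (k=22): L=54 R=168
Round 3 (k=33): L=168 R=153
Round 4 (k=39): L=153 R=254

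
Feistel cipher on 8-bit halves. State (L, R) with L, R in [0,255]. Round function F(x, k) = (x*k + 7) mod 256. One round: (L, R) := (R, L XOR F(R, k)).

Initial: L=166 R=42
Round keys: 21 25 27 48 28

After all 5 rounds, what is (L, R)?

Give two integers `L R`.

Round 1 (k=21): L=42 R=223
Round 2 (k=25): L=223 R=228
Round 3 (k=27): L=228 R=204
Round 4 (k=48): L=204 R=163
Round 5 (k=28): L=163 R=23

Answer: 163 23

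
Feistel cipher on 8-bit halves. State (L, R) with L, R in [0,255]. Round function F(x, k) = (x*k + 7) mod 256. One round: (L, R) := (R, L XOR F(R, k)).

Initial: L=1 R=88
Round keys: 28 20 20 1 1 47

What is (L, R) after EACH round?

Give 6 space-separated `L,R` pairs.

Round 1 (k=28): L=88 R=166
Round 2 (k=20): L=166 R=167
Round 3 (k=20): L=167 R=181
Round 4 (k=1): L=181 R=27
Round 5 (k=1): L=27 R=151
Round 6 (k=47): L=151 R=219

Answer: 88,166 166,167 167,181 181,27 27,151 151,219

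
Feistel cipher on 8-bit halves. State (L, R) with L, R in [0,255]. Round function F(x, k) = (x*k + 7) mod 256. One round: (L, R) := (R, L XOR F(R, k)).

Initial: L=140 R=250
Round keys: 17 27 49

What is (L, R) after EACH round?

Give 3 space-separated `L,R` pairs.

Round 1 (k=17): L=250 R=45
Round 2 (k=27): L=45 R=60
Round 3 (k=49): L=60 R=174

Answer: 250,45 45,60 60,174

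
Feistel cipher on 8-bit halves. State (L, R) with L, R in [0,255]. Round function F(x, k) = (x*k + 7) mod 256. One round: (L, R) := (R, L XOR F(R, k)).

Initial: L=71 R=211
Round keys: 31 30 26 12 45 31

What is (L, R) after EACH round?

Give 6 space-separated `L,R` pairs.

Round 1 (k=31): L=211 R=211
Round 2 (k=30): L=211 R=18
Round 3 (k=26): L=18 R=8
Round 4 (k=12): L=8 R=117
Round 5 (k=45): L=117 R=144
Round 6 (k=31): L=144 R=2

Answer: 211,211 211,18 18,8 8,117 117,144 144,2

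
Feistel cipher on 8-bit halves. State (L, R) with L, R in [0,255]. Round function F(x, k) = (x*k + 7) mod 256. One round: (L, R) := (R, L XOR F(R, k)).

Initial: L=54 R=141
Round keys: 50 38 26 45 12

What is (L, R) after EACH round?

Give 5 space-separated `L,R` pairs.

Round 1 (k=50): L=141 R=167
Round 2 (k=38): L=167 R=92
Round 3 (k=26): L=92 R=248
Round 4 (k=45): L=248 R=195
Round 5 (k=12): L=195 R=211

Answer: 141,167 167,92 92,248 248,195 195,211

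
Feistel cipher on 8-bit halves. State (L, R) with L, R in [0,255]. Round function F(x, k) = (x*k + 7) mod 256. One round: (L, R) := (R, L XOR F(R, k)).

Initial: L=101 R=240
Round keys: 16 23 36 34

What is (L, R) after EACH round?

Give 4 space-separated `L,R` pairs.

Round 1 (k=16): L=240 R=98
Round 2 (k=23): L=98 R=37
Round 3 (k=36): L=37 R=89
Round 4 (k=34): L=89 R=252

Answer: 240,98 98,37 37,89 89,252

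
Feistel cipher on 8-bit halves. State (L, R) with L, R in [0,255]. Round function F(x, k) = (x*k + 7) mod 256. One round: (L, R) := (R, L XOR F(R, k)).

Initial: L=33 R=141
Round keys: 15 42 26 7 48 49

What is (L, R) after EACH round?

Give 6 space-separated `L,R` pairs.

Round 1 (k=15): L=141 R=107
Round 2 (k=42): L=107 R=24
Round 3 (k=26): L=24 R=28
Round 4 (k=7): L=28 R=211
Round 5 (k=48): L=211 R=139
Round 6 (k=49): L=139 R=113

Answer: 141,107 107,24 24,28 28,211 211,139 139,113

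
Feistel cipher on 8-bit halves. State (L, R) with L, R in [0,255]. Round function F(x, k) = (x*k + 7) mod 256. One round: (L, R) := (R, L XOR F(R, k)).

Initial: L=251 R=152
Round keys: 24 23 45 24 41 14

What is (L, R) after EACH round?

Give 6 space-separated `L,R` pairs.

Round 1 (k=24): L=152 R=188
Round 2 (k=23): L=188 R=115
Round 3 (k=45): L=115 R=130
Round 4 (k=24): L=130 R=68
Round 5 (k=41): L=68 R=105
Round 6 (k=14): L=105 R=129

Answer: 152,188 188,115 115,130 130,68 68,105 105,129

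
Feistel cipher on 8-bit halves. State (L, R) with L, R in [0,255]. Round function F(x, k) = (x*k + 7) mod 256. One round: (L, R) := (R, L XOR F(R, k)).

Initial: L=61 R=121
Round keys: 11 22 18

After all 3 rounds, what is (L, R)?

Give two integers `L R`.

Round 1 (k=11): L=121 R=7
Round 2 (k=22): L=7 R=216
Round 3 (k=18): L=216 R=48

Answer: 216 48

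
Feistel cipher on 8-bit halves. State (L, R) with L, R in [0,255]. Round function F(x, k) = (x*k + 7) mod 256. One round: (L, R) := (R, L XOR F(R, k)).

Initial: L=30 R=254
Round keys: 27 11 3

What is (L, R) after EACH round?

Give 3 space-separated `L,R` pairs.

Answer: 254,207 207,18 18,242

Derivation:
Round 1 (k=27): L=254 R=207
Round 2 (k=11): L=207 R=18
Round 3 (k=3): L=18 R=242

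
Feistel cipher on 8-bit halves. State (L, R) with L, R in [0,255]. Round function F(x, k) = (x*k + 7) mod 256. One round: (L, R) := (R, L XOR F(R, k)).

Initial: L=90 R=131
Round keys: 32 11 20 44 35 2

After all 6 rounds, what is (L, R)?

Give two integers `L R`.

Round 1 (k=32): L=131 R=61
Round 2 (k=11): L=61 R=37
Round 3 (k=20): L=37 R=214
Round 4 (k=44): L=214 R=234
Round 5 (k=35): L=234 R=211
Round 6 (k=2): L=211 R=71

Answer: 211 71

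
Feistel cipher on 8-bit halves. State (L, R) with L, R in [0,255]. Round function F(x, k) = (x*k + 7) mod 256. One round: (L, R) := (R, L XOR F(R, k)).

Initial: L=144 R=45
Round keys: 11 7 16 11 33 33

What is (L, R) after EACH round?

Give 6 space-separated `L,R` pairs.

Answer: 45,102 102,252 252,161 161,14 14,116 116,245

Derivation:
Round 1 (k=11): L=45 R=102
Round 2 (k=7): L=102 R=252
Round 3 (k=16): L=252 R=161
Round 4 (k=11): L=161 R=14
Round 5 (k=33): L=14 R=116
Round 6 (k=33): L=116 R=245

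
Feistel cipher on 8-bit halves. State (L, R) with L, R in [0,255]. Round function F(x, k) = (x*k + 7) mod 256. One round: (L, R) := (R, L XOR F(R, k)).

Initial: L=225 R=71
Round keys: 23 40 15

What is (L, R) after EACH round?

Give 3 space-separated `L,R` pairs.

Round 1 (k=23): L=71 R=137
Round 2 (k=40): L=137 R=40
Round 3 (k=15): L=40 R=214

Answer: 71,137 137,40 40,214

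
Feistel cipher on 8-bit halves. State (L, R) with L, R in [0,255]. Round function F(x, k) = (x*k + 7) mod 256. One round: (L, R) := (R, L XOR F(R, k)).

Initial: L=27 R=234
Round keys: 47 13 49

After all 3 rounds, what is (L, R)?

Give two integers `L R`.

Round 1 (k=47): L=234 R=230
Round 2 (k=13): L=230 R=95
Round 3 (k=49): L=95 R=208

Answer: 95 208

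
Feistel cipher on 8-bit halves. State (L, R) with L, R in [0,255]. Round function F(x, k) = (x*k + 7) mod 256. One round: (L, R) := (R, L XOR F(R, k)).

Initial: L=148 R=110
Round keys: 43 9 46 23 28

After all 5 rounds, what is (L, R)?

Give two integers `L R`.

Round 1 (k=43): L=110 R=21
Round 2 (k=9): L=21 R=170
Round 3 (k=46): L=170 R=134
Round 4 (k=23): L=134 R=187
Round 5 (k=28): L=187 R=253

Answer: 187 253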